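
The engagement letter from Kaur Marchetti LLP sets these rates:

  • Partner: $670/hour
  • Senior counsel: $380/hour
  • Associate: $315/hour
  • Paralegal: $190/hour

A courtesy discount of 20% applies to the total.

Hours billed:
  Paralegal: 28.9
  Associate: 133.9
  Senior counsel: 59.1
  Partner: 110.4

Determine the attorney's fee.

Partner: 110.4 × $670 = $73,968.00
Senior counsel: 59.1 × $380 = $22,458.00
Associate: 133.9 × $315 = $42,178.50
Paralegal: 28.9 × $190 = $5,491.00
Subtotal: $144,095.50
Less 20% discount: −$28,819.10
Total: $144,095.50 − $28,819.10 = $115,276.40

$115,276.40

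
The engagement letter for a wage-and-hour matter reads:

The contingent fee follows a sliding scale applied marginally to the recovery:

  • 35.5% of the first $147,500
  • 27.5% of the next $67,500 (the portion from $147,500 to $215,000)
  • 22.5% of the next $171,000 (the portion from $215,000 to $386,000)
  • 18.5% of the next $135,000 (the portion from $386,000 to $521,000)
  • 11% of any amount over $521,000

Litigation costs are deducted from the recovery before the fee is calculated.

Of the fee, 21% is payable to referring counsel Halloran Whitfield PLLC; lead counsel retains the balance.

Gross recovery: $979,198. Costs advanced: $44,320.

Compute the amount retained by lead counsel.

Fee base (net of costs): $979,198 − $44,320 = $934,878
First $147,500 at 35.5% = $52,362.50
Next $67,500 at 27.5% = $18,562.50
Next $171,000 at 22.5% = $38,475.00
Next $135,000 at 18.5% = $24,975.00
Remaining $413,878 at 11% = $45,526.58
Fee: $52,362.50 + $18,562.50 + $38,475.00 + $24,975.00 + $45,526.58 = $179,901.58
Referral share: 21% of $179,901.58 = $37,779.33; lead counsel retains $179,901.58 − $37,779.33 = $142,122.25.

$142,122.25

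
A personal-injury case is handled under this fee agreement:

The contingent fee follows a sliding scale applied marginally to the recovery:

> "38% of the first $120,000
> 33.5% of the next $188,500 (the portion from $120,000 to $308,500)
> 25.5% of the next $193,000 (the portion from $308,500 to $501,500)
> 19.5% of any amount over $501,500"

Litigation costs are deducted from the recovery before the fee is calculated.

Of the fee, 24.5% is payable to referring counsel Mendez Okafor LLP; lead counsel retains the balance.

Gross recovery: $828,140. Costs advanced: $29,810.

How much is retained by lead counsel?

$162,962.48

Fee base (net of costs): $828,140 − $29,810 = $798,330
First $120,000 at 38% = $45,600.00
Next $188,500 at 33.5% = $63,147.50
Next $193,000 at 25.5% = $49,215.00
Remaining $296,830 at 19.5% = $57,881.85
Fee: $45,600.00 + $63,147.50 + $49,215.00 + $57,881.85 = $215,844.35
Referral share: 24.5% of $215,844.35 = $52,881.87; lead counsel retains $215,844.35 − $52,881.87 = $162,962.48.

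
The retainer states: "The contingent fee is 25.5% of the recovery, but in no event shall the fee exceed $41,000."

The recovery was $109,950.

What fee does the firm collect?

25.5% of $109,950 = $28,037.25
That is under the $41,000 cap.

$28,037.25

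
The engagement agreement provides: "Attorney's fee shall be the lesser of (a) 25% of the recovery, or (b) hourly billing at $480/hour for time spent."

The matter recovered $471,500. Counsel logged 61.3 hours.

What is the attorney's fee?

(a) 25% of $471,500 = $117,875.00
(b) 61.3 × $480 = $29,424.00
The lesser is (b): $29,424.00.

$29,424.00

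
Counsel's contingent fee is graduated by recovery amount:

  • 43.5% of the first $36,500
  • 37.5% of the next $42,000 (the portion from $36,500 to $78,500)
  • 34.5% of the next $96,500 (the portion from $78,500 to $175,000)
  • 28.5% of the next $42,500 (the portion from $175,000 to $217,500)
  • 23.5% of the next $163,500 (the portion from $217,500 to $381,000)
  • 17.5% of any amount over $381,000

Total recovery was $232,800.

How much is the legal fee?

First $36,500 at 43.5% = $15,877.50
Next $42,000 at 37.5% = $15,750.00
Next $96,500 at 34.5% = $33,292.50
Next $42,500 at 28.5% = $12,112.50
Remaining $15,300 at 23.5% = $3,595.50
Fee: $15,877.50 + $15,750.00 + $33,292.50 + $12,112.50 + $3,595.50 = $80,628.00

$80,628.00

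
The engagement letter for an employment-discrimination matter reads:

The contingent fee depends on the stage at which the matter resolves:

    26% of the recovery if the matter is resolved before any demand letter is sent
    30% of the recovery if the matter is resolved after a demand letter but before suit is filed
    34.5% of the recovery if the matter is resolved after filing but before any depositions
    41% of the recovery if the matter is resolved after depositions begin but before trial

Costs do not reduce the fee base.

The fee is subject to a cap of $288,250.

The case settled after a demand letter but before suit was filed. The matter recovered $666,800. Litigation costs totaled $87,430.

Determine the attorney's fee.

Fee base is the gross recovery, $666,800; costs are reimbursed separately.
The matter settled after a demand letter but before suit was filed, so the 30% rate applies.
$666,800 × 30% = $200,040.00
$200,040.00 is under the $288,250 cap.

$200,040.00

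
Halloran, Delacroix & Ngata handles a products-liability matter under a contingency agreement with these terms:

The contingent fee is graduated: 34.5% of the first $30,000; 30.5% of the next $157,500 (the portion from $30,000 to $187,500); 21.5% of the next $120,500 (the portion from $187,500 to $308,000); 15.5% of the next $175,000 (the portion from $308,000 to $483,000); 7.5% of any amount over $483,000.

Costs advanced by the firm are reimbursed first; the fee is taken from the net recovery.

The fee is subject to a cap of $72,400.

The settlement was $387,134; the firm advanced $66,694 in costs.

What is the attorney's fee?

$72,400.00

Fee base (net of costs): $387,134 − $66,694 = $320,440
First $30,000 at 34.5% = $10,350.00
Next $157,500 at 30.5% = $48,037.50
Next $120,500 at 21.5% = $25,907.50
Remaining $12,440 at 15.5% = $1,928.20
Fee: $10,350.00 + $48,037.50 + $25,907.50 + $1,928.20 = $86,223.20
$86,223.20 exceeds the $72,400 cap, so the fee is capped at $72,400.00.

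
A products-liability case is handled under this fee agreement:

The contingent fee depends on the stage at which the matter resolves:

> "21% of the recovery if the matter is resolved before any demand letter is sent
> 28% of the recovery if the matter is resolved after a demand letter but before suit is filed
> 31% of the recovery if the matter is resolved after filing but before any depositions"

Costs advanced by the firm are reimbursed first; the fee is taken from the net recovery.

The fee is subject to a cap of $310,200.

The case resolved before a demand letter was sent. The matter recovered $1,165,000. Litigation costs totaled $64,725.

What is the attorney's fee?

$231,057.75

Fee base (net of costs): $1,165,000 − $64,725 = $1,100,275
The matter resolved before a demand letter was sent, so the 21% rate applies.
$1,100,275 × 21% = $231,057.75
$231,057.75 is under the $310,200 cap.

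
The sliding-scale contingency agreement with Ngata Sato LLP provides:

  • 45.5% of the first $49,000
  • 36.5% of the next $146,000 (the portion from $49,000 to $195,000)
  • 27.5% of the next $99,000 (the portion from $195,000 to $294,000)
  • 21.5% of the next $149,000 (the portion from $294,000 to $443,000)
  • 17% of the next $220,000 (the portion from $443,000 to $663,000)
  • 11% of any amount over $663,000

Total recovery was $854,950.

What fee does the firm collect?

First $49,000 at 45.5% = $22,295.00
Next $146,000 at 36.5% = $53,290.00
Next $99,000 at 27.5% = $27,225.00
Next $149,000 at 21.5% = $32,035.00
Next $220,000 at 17% = $37,400.00
Remaining $191,950 at 11% = $21,114.50
Fee: $22,295.00 + $53,290.00 + $27,225.00 + $32,035.00 + $37,400.00 + $21,114.50 = $193,359.50

$193,359.50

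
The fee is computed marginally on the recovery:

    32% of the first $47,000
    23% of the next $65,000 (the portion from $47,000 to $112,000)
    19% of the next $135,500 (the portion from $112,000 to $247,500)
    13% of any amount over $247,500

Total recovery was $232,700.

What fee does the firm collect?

First $47,000 at 32% = $15,040.00
Next $65,000 at 23% = $14,950.00
Remaining $120,700 at 19% = $22,933.00
Fee: $15,040.00 + $14,950.00 + $22,933.00 = $52,923.00

$52,923.00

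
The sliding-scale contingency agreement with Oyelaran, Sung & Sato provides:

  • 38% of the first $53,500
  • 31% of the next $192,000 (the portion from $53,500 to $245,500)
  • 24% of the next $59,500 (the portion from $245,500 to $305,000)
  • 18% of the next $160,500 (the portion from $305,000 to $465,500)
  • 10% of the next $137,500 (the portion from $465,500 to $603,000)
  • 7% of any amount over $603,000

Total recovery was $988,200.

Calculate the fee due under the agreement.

First $53,500 at 38% = $20,330.00
Next $192,000 at 31% = $59,520.00
Next $59,500 at 24% = $14,280.00
Next $160,500 at 18% = $28,890.00
Next $137,500 at 10% = $13,750.00
Remaining $385,200 at 7% = $26,964.00
Fee: $20,330.00 + $59,520.00 + $14,280.00 + $28,890.00 + $13,750.00 + $26,964.00 = $163,734.00

$163,734.00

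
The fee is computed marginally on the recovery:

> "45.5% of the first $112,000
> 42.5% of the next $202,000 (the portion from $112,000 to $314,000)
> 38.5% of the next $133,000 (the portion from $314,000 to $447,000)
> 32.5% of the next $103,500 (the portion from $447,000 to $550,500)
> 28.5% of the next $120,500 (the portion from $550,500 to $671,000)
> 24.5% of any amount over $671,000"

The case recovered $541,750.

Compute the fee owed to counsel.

$218,808.75

First $112,000 at 45.5% = $50,960.00
Next $202,000 at 42.5% = $85,850.00
Next $133,000 at 38.5% = $51,205.00
Remaining $94,750 at 32.5% = $30,793.75
Fee: $50,960.00 + $85,850.00 + $51,205.00 + $30,793.75 = $218,808.75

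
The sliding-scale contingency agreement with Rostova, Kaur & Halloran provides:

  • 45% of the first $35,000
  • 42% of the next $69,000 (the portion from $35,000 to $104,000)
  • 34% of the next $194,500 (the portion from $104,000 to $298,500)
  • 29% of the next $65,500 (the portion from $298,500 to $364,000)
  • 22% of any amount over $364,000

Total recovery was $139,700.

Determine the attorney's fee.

$56,868.00

First $35,000 at 45% = $15,750.00
Next $69,000 at 42% = $28,980.00
Remaining $35,700 at 34% = $12,138.00
Fee: $15,750.00 + $28,980.00 + $12,138.00 = $56,868.00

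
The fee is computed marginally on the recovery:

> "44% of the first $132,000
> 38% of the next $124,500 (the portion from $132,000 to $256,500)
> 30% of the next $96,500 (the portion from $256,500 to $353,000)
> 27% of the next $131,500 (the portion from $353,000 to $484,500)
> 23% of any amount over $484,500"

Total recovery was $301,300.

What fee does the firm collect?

$118,830.00

First $132,000 at 44% = $58,080.00
Next $124,500 at 38% = $47,310.00
Remaining $44,800 at 30% = $13,440.00
Fee: $58,080.00 + $47,310.00 + $13,440.00 = $118,830.00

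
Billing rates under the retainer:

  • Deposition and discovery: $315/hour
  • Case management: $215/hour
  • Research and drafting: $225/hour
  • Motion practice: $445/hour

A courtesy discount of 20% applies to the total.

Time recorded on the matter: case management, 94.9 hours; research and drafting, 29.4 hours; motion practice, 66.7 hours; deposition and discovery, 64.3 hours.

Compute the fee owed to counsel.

Deposition and discovery: 64.3 × $315 = $20,254.50
Case management: 94.9 × $215 = $20,403.50
Research and drafting: 29.4 × $225 = $6,615.00
Motion practice: 66.7 × $445 = $29,681.50
Subtotal: $76,954.50
Less 20% discount: −$15,390.90
Total: $76,954.50 − $15,390.90 = $61,563.60

$61,563.60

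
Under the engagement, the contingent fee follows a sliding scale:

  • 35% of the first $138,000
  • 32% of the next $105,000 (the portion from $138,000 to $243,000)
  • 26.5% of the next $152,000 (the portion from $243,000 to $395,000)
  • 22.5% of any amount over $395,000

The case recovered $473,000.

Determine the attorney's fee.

$139,730.00

First $138,000 at 35% = $48,300.00
Next $105,000 at 32% = $33,600.00
Next $152,000 at 26.5% = $40,280.00
Remaining $78,000 at 22.5% = $17,550.00
Fee: $48,300.00 + $33,600.00 + $40,280.00 + $17,550.00 = $139,730.00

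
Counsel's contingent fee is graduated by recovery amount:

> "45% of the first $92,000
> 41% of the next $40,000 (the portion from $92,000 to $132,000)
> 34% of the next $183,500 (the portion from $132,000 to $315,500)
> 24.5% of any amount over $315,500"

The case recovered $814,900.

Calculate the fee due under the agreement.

$242,543.00

First $92,000 at 45% = $41,400.00
Next $40,000 at 41% = $16,400.00
Next $183,500 at 34% = $62,390.00
Remaining $499,400 at 24.5% = $122,353.00
Fee: $41,400.00 + $16,400.00 + $62,390.00 + $122,353.00 = $242,543.00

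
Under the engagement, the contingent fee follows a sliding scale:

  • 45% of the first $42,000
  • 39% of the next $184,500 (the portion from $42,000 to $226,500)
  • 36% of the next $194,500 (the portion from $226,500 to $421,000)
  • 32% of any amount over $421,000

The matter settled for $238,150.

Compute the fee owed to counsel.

$95,049.00

First $42,000 at 45% = $18,900.00
Next $184,500 at 39% = $71,955.00
Remaining $11,650 at 36% = $4,194.00
Fee: $18,900.00 + $71,955.00 + $4,194.00 = $95,049.00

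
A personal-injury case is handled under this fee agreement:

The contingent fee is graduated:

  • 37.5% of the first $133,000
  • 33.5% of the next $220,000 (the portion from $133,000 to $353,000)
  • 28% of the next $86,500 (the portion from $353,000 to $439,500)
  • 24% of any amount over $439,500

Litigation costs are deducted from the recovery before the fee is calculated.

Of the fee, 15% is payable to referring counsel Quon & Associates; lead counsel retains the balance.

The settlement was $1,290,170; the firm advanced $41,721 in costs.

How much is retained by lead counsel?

$290,651.35

Fee base (net of costs): $1,290,170 − $41,721 = $1,248,449
First $133,000 at 37.5% = $49,875.00
Next $220,000 at 33.5% = $73,700.00
Next $86,500 at 28% = $24,220.00
Remaining $808,949 at 24% = $194,147.76
Fee: $49,875.00 + $73,700.00 + $24,220.00 + $194,147.76 = $341,942.76
Referral share: 15% of $341,942.76 = $51,291.41; lead counsel retains $341,942.76 − $51,291.41 = $290,651.35.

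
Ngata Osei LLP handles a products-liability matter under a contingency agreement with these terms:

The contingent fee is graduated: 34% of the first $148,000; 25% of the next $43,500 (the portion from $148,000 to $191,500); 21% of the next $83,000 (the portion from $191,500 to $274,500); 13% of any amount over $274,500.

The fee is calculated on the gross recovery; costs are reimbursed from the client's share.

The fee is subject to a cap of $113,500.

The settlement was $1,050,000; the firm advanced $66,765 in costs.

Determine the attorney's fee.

$113,500.00

Fee base is the gross recovery, $1,050,000; costs are reimbursed separately.
First $148,000 at 34% = $50,320.00
Next $43,500 at 25% = $10,875.00
Next $83,000 at 21% = $17,430.00
Remaining $775,500 at 13% = $100,815.00
Fee: $50,320.00 + $10,875.00 + $17,430.00 + $100,815.00 = $179,440.00
$179,440.00 exceeds the $113,500 cap, so the fee is capped at $113,500.00.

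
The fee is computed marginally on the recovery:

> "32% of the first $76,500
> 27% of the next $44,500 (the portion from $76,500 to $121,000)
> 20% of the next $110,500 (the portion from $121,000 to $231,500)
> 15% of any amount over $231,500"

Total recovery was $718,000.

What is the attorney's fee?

$131,570.00

First $76,500 at 32% = $24,480.00
Next $44,500 at 27% = $12,015.00
Next $110,500 at 20% = $22,100.00
Remaining $486,500 at 15% = $72,975.00
Fee: $24,480.00 + $12,015.00 + $22,100.00 + $72,975.00 = $131,570.00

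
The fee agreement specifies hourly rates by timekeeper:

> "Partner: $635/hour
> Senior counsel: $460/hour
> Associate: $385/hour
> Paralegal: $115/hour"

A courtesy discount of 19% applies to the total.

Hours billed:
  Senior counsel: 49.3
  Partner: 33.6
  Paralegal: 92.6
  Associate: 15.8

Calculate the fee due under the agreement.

Partner: 33.6 × $635 = $21,336.00
Senior counsel: 49.3 × $460 = $22,678.00
Associate: 15.8 × $385 = $6,083.00
Paralegal: 92.6 × $115 = $10,649.00
Subtotal: $60,746.00
Less 19% discount: −$11,541.74
Total: $60,746.00 − $11,541.74 = $49,204.26

$49,204.26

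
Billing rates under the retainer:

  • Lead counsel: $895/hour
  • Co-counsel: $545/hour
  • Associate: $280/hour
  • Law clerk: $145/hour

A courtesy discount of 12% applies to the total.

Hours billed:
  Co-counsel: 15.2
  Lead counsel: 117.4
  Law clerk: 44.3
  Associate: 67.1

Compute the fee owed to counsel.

Lead counsel: 117.4 × $895 = $105,073.00
Co-counsel: 15.2 × $545 = $8,284.00
Associate: 67.1 × $280 = $18,788.00
Law clerk: 44.3 × $145 = $6,423.50
Subtotal: $138,568.50
Less 12% discount: −$16,628.22
Total: $138,568.50 − $16,628.22 = $121,940.28

$121,940.28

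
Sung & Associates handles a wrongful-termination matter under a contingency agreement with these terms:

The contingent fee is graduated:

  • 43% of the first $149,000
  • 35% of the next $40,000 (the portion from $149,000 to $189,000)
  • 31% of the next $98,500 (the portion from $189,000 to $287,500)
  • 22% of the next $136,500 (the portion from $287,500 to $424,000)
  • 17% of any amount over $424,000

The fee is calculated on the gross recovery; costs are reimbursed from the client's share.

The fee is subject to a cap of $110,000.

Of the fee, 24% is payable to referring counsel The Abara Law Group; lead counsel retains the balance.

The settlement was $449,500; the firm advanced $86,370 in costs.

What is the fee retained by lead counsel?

$83,600.00

Fee base is the gross recovery, $449,500; costs are reimbursed separately.
First $149,000 at 43% = $64,070.00
Next $40,000 at 35% = $14,000.00
Next $98,500 at 31% = $30,535.00
Next $136,500 at 22% = $30,030.00
Remaining $25,500 at 17% = $4,335.00
Fee: $64,070.00 + $14,000.00 + $30,535.00 + $30,030.00 + $4,335.00 = $142,970.00
$142,970.00 exceeds the $110,000 cap, so the fee is capped at $110,000.00.
Referral share: 24% of $110,000.00 = $26,400.00; lead counsel retains $110,000.00 − $26,400.00 = $83,600.00.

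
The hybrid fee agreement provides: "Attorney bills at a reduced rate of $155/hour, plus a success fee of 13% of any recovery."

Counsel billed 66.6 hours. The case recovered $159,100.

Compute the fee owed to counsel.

$31,006.00

Hourly: 66.6 × $155 = $10,323.00
Success fee: 13% of $159,100 = $20,683.00
Total: $10,323.00 + $20,683.00 = $31,006.00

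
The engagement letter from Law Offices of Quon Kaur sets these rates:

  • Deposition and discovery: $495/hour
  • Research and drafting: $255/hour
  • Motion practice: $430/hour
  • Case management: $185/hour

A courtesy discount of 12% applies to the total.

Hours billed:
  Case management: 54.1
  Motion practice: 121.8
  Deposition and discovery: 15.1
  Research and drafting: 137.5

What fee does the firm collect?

Deposition and discovery: 15.1 × $495 = $7,474.50
Research and drafting: 137.5 × $255 = $35,062.50
Motion practice: 121.8 × $430 = $52,374.00
Case management: 54.1 × $185 = $10,008.50
Subtotal: $104,919.50
Less 12% discount: −$12,590.34
Total: $104,919.50 − $12,590.34 = $92,329.16

$92,329.16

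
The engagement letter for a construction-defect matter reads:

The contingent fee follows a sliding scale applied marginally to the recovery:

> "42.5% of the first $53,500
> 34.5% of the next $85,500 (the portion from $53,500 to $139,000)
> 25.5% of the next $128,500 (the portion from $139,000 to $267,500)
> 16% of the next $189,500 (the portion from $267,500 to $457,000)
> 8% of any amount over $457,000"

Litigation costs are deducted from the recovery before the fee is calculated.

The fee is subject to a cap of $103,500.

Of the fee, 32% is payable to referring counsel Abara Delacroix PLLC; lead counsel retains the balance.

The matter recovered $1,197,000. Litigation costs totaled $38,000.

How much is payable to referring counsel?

$33,120.00

Fee base (net of costs): $1,197,000 − $38,000 = $1,159,000
First $53,500 at 42.5% = $22,737.50
Next $85,500 at 34.5% = $29,497.50
Next $128,500 at 25.5% = $32,767.50
Next $189,500 at 16% = $30,320.00
Remaining $702,000 at 8% = $56,160.00
Fee: $22,737.50 + $29,497.50 + $32,767.50 + $30,320.00 + $56,160.00 = $171,482.50
$171,482.50 exceeds the $103,500 cap, so the fee is capped at $103,500.00.
Referral share: 32% of $103,500.00 = $33,120.00; lead counsel retains $103,500.00 − $33,120.00 = $70,380.00.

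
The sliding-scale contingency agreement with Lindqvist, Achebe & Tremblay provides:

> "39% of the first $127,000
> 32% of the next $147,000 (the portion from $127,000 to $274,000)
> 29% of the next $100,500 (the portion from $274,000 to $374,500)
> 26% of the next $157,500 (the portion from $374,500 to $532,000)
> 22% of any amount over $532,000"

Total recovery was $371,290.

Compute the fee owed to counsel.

$124,784.10

First $127,000 at 39% = $49,530.00
Next $147,000 at 32% = $47,040.00
Remaining $97,290 at 29% = $28,214.10
Fee: $49,530.00 + $47,040.00 + $28,214.10 = $124,784.10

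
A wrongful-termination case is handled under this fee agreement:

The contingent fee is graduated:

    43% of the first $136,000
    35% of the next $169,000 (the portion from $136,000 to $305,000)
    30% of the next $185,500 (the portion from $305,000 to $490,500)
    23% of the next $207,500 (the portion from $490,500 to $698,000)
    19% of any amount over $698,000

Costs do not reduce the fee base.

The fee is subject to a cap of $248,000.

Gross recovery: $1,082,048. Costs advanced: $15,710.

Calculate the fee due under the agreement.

Fee base is the gross recovery, $1,082,048; costs are reimbursed separately.
First $136,000 at 43% = $58,480.00
Next $169,000 at 35% = $59,150.00
Next $185,500 at 30% = $55,650.00
Next $207,500 at 23% = $47,725.00
Remaining $384,048 at 19% = $72,969.12
Fee: $58,480.00 + $59,150.00 + $55,650.00 + $47,725.00 + $72,969.12 = $293,974.12
$293,974.12 exceeds the $248,000 cap, so the fee is capped at $248,000.00.

$248,000.00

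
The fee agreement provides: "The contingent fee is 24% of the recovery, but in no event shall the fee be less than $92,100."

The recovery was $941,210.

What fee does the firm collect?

$225,890.40

24% of $941,210 = $225,890.40
That exceeds the $92,100 minimum.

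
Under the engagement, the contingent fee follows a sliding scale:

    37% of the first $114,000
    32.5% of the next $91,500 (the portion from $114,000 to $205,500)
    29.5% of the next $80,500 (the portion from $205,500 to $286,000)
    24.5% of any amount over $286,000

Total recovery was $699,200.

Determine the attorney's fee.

$196,899.00

First $114,000 at 37% = $42,180.00
Next $91,500 at 32.5% = $29,737.50
Next $80,500 at 29.5% = $23,747.50
Remaining $413,200 at 24.5% = $101,234.00
Fee: $42,180.00 + $29,737.50 + $23,747.50 + $101,234.00 = $196,899.00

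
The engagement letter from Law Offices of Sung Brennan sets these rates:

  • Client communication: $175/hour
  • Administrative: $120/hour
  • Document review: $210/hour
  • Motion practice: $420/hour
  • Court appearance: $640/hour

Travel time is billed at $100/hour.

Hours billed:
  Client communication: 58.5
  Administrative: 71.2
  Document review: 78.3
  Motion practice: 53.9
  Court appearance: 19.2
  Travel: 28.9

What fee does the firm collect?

Client communication: 58.5 × $175 = $10,237.50
Administrative: 71.2 × $120 = $8,544.00
Document review: 78.3 × $210 = $16,443.00
Motion practice: 53.9 × $420 = $22,638.00
Court appearance: 19.2 × $640 = $12,288.00
Subtotal: $10,237.50 + $8,544.00 + $16,443.00 + $22,638.00 + $12,288.00 = $70,150.50
Travel: 28.9 × $100 = $2,890.00
Total: $70,150.50 + $2,890.00 = $73,040.50

$73,040.50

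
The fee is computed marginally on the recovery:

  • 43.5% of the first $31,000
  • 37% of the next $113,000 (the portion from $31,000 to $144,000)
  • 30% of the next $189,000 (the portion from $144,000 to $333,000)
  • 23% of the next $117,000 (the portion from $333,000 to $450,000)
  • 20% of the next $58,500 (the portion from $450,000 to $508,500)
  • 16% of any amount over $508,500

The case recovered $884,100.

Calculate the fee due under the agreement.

$210,701.00

First $31,000 at 43.5% = $13,485.00
Next $113,000 at 37% = $41,810.00
Next $189,000 at 30% = $56,700.00
Next $117,000 at 23% = $26,910.00
Next $58,500 at 20% = $11,700.00
Remaining $375,600 at 16% = $60,096.00
Fee: $13,485.00 + $41,810.00 + $56,700.00 + $26,910.00 + $11,700.00 + $60,096.00 = $210,701.00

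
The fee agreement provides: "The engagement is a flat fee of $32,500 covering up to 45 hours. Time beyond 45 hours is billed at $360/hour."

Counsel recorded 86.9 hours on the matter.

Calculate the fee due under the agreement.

Flat fee: $32,500.00
Excess hours: 86.9 − 45 = 41.9
Overrun: 41.9 × $360 = $15,084.00
Total: $32,500.00 + $15,084.00 = $47,584.00

$47,584.00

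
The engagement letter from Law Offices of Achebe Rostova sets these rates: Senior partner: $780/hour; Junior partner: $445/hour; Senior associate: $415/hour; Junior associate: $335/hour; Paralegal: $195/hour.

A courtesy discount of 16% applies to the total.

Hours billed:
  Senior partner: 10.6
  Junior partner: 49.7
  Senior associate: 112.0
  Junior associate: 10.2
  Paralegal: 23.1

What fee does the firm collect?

Senior partner: 10.6 × $780 = $8,268.00
Junior partner: 49.7 × $445 = $22,116.50
Senior associate: 112.0 × $415 = $46,480.00
Junior associate: 10.2 × $335 = $3,417.00
Paralegal: 23.1 × $195 = $4,504.50
Subtotal: $84,786.00
Less 16% discount: −$13,565.76
Total: $84,786.00 − $13,565.76 = $71,220.24

$71,220.24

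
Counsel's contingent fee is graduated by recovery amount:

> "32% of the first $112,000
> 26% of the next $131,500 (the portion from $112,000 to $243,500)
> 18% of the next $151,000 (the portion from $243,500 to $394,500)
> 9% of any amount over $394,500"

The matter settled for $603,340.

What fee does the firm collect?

$116,005.60

First $112,000 at 32% = $35,840.00
Next $131,500 at 26% = $34,190.00
Next $151,000 at 18% = $27,180.00
Remaining $208,840 at 9% = $18,795.60
Fee: $35,840.00 + $34,190.00 + $27,180.00 + $18,795.60 = $116,005.60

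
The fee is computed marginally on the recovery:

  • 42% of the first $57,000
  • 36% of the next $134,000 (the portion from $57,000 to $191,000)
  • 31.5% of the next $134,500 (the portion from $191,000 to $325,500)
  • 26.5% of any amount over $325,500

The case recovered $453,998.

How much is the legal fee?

$148,599.47

First $57,000 at 42% = $23,940.00
Next $134,000 at 36% = $48,240.00
Next $134,500 at 31.5% = $42,367.50
Remaining $128,498 at 26.5% = $34,051.97
Fee: $23,940.00 + $48,240.00 + $42,367.50 + $34,051.97 = $148,599.47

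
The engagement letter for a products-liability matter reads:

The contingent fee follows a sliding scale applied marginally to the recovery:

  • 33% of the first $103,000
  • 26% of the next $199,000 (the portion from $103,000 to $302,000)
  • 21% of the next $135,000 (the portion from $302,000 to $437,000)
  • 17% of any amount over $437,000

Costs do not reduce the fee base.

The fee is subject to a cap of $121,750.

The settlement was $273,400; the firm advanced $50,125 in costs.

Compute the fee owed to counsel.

Fee base is the gross recovery, $273,400; costs are reimbursed separately.
First $103,000 at 33% = $33,990.00
Remaining $170,400 at 26% = $44,304.00
Fee: $33,990.00 + $44,304.00 = $78,294.00
$78,294.00 is under the $121,750 cap.

$78,294.00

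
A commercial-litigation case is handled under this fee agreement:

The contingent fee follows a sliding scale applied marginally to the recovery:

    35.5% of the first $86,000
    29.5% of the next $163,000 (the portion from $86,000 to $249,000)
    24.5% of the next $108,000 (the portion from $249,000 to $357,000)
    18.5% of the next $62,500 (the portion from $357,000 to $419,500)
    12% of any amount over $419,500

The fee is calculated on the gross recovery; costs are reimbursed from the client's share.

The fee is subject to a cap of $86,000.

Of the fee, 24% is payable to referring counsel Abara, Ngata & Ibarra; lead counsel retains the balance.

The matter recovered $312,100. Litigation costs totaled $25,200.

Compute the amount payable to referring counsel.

$20,640.00

Fee base is the gross recovery, $312,100; costs are reimbursed separately.
First $86,000 at 35.5% = $30,530.00
Next $163,000 at 29.5% = $48,085.00
Remaining $63,100 at 24.5% = $15,459.50
Fee: $30,530.00 + $48,085.00 + $15,459.50 = $94,074.50
$94,074.50 exceeds the $86,000 cap, so the fee is capped at $86,000.00.
Referral share: 24% of $86,000.00 = $20,640.00; lead counsel retains $86,000.00 − $20,640.00 = $65,360.00.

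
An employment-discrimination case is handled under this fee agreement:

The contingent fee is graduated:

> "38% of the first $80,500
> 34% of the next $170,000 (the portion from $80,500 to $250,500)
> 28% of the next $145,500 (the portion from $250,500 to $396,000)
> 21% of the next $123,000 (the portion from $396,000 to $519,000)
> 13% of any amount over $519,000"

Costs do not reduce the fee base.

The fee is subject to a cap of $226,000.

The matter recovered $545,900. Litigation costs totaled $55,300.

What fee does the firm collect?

$158,457.00

Fee base is the gross recovery, $545,900; costs are reimbursed separately.
First $80,500 at 38% = $30,590.00
Next $170,000 at 34% = $57,800.00
Next $145,500 at 28% = $40,740.00
Next $123,000 at 21% = $25,830.00
Remaining $26,900 at 13% = $3,497.00
Fee: $30,590.00 + $57,800.00 + $40,740.00 + $25,830.00 + $3,497.00 = $158,457.00
$158,457.00 is under the $226,000 cap.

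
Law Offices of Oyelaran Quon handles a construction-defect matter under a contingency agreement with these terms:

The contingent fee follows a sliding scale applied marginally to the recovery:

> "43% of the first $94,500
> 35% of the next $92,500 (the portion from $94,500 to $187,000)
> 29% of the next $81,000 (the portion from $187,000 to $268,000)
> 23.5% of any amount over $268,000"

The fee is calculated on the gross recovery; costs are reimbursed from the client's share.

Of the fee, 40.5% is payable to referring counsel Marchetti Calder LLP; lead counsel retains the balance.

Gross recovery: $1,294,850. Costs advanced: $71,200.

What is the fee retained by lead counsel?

Fee base is the gross recovery, $1,294,850; costs are reimbursed separately.
First $94,500 at 43% = $40,635.00
Next $92,500 at 35% = $32,375.00
Next $81,000 at 29% = $23,490.00
Remaining $1,026,850 at 23.5% = $241,309.75
Fee: $40,635.00 + $32,375.00 + $23,490.00 + $241,309.75 = $337,809.75
Referral share: 40.5% of $337,809.75 = $136,812.95; lead counsel retains $337,809.75 − $136,812.95 = $200,996.80.

$200,996.80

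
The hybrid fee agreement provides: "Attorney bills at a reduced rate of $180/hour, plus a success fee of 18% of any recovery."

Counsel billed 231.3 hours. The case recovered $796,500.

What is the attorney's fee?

$185,004.00

Hourly: 231.3 × $180 = $41,634.00
Success fee: 18% of $796,500 = $143,370.00
Total: $41,634.00 + $143,370.00 = $185,004.00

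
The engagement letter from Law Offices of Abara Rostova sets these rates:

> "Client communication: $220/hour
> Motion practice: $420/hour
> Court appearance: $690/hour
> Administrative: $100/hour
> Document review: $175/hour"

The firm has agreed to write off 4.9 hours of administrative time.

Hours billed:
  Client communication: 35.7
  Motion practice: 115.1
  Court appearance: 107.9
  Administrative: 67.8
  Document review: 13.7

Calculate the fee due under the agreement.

$139,334.50

Client communication: 35.7 × $220 = $7,854.00
Motion practice: 115.1 × $420 = $48,342.00
Court appearance: 107.9 × $690 = $74,451.00
Administrative: 67.8 × $100 = $6,780.00
Document review: 13.7 × $175 = $2,397.50
Subtotal: $139,824.50
Write-off: 4.9 × $100 = $490.00
Total: $139,824.50 − $490.00 = $139,334.50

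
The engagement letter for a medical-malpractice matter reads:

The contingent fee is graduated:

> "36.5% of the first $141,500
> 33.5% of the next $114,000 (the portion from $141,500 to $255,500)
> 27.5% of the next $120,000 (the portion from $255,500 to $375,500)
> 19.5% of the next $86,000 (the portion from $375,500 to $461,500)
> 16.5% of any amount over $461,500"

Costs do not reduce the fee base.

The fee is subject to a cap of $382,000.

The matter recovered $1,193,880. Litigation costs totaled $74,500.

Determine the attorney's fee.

Fee base is the gross recovery, $1,193,880; costs are reimbursed separately.
First $141,500 at 36.5% = $51,647.50
Next $114,000 at 33.5% = $38,190.00
Next $120,000 at 27.5% = $33,000.00
Next $86,000 at 19.5% = $16,770.00
Remaining $732,380 at 16.5% = $120,842.70
Fee: $51,647.50 + $38,190.00 + $33,000.00 + $16,770.00 + $120,842.70 = $260,450.20
$260,450.20 is under the $382,000 cap.

$260,450.20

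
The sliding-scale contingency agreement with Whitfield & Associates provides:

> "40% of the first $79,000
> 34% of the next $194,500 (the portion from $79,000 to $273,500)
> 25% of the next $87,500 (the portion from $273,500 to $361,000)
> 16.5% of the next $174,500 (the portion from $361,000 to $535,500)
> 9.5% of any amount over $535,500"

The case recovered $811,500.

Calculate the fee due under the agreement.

First $79,000 at 40% = $31,600.00
Next $194,500 at 34% = $66,130.00
Next $87,500 at 25% = $21,875.00
Next $174,500 at 16.5% = $28,792.50
Remaining $276,000 at 9.5% = $26,220.00
Fee: $31,600.00 + $66,130.00 + $21,875.00 + $28,792.50 + $26,220.00 = $174,617.50

$174,617.50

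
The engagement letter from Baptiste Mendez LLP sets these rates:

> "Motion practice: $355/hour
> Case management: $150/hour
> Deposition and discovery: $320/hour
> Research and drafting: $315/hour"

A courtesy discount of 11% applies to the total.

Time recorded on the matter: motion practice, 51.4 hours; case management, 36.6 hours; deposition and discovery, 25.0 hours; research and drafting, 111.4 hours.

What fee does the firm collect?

Motion practice: 51.4 × $355 = $18,247.00
Case management: 36.6 × $150 = $5,490.00
Deposition and discovery: 25.0 × $320 = $8,000.00
Research and drafting: 111.4 × $315 = $35,091.00
Subtotal: $66,828.00
Less 11% discount: −$7,351.08
Total: $66,828.00 − $7,351.08 = $59,476.92

$59,476.92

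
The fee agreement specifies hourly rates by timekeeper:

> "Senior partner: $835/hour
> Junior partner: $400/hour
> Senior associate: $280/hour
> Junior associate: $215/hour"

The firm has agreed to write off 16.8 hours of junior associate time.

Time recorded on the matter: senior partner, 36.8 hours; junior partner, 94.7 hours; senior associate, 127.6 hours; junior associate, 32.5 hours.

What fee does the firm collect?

Senior partner: 36.8 × $835 = $30,728.00
Junior partner: 94.7 × $400 = $37,880.00
Senior associate: 127.6 × $280 = $35,728.00
Junior associate: 32.5 × $215 = $6,987.50
Subtotal: $111,323.50
Write-off: 16.8 × $215 = $3,612.00
Total: $111,323.50 − $3,612.00 = $107,711.50

$107,711.50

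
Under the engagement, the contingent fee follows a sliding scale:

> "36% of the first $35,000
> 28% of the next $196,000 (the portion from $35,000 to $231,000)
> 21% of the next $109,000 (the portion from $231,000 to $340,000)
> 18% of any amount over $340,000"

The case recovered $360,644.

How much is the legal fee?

First $35,000 at 36% = $12,600.00
Next $196,000 at 28% = $54,880.00
Next $109,000 at 21% = $22,890.00
Remaining $20,644 at 18% = $3,715.92
Fee: $12,600.00 + $54,880.00 + $22,890.00 + $3,715.92 = $94,085.92

$94,085.92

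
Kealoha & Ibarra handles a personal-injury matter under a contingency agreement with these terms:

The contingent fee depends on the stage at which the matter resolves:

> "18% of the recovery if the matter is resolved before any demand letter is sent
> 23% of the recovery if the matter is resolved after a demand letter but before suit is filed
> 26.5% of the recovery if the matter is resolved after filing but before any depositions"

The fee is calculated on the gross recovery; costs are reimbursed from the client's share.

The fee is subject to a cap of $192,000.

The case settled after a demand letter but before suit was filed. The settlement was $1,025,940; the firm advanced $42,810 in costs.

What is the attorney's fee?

$192,000.00

Fee base is the gross recovery, $1,025,940; costs are reimbursed separately.
The matter settled after a demand letter but before suit was filed, so the 23% rate applies.
$1,025,940 × 23% = $235,966.20
$235,966.20 exceeds the $192,000 cap, so the fee is capped at $192,000.00.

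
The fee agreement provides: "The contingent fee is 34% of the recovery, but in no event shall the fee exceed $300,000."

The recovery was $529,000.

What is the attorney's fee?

$179,860.00

34% of $529,000 = $179,860.00
That is under the $300,000 cap.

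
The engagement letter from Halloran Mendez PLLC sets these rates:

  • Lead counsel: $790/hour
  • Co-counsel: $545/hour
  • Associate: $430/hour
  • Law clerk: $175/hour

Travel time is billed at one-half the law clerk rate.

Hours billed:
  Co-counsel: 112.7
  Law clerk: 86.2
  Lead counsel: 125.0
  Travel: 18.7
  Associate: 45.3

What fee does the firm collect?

$196,371.75

Lead counsel: 125.0 × $790 = $98,750.00
Co-counsel: 112.7 × $545 = $61,421.50
Associate: 45.3 × $430 = $19,479.00
Law clerk: 86.2 × $175 = $15,085.00
Subtotal: $98,750.00 + $61,421.50 + $19,479.00 + $15,085.00 = $194,735.50
Travel: 18.7 × ($175 ÷ 2) = 18.7 × $87.50 = $1,636.25
Total: $194,735.50 + $1,636.25 = $196,371.75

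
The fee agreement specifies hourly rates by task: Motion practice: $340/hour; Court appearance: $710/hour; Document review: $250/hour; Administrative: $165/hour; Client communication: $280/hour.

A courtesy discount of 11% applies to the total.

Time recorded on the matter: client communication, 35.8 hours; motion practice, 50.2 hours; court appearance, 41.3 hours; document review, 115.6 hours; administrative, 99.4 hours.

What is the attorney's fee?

Motion practice: 50.2 × $340 = $17,068.00
Court appearance: 41.3 × $710 = $29,323.00
Document review: 115.6 × $250 = $28,900.00
Administrative: 99.4 × $165 = $16,401.00
Client communication: 35.8 × $280 = $10,024.00
Subtotal: $101,716.00
Less 11% discount: −$11,188.76
Total: $101,716.00 − $11,188.76 = $90,527.24

$90,527.24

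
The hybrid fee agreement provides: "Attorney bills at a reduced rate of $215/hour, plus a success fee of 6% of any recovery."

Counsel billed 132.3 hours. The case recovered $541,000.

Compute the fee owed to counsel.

$60,904.50

Hourly: 132.3 × $215 = $28,444.50
Success fee: 6% of $541,000 = $32,460.00
Total: $28,444.50 + $32,460.00 = $60,904.50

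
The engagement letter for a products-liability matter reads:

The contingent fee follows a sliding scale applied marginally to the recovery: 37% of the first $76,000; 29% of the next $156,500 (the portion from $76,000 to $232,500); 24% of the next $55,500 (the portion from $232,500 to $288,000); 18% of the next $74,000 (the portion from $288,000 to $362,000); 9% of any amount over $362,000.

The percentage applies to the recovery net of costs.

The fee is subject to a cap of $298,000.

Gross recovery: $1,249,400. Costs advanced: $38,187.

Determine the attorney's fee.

Fee base (net of costs): $1,249,400 − $38,187 = $1,211,213
First $76,000 at 37% = $28,120.00
Next $156,500 at 29% = $45,385.00
Next $55,500 at 24% = $13,320.00
Next $74,000 at 18% = $13,320.00
Remaining $849,213 at 9% = $76,429.17
Fee: $28,120.00 + $45,385.00 + $13,320.00 + $13,320.00 + $76,429.17 = $176,574.17
$176,574.17 is under the $298,000 cap.

$176,574.17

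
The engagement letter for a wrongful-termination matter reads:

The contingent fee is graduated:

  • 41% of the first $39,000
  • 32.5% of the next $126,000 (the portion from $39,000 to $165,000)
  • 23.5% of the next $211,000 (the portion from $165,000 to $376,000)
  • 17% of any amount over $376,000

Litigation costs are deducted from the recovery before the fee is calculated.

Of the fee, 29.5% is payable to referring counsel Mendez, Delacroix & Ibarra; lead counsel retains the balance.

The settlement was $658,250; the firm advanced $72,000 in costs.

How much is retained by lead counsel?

Fee base (net of costs): $658,250 − $72,000 = $586,250
First $39,000 at 41% = $15,990.00
Next $126,000 at 32.5% = $40,950.00
Next $211,000 at 23.5% = $49,585.00
Remaining $210,250 at 17% = $35,742.50
Fee: $15,990.00 + $40,950.00 + $49,585.00 + $35,742.50 = $142,267.50
Referral share: 29.5% of $142,267.50 = $41,968.91; lead counsel retains $142,267.50 − $41,968.91 = $100,298.59.

$100,298.59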